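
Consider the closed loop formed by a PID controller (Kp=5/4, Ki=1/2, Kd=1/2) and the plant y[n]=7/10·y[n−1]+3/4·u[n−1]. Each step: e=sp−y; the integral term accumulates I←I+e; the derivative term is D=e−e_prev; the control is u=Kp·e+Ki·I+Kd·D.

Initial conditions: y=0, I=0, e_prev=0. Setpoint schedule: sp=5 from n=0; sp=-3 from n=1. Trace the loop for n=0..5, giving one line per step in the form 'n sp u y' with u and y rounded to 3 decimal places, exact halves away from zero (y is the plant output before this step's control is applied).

(exact arithmetic carried between steps; '≈' marks a value shown rounded to 6 d.p. or computed from one; I and e_prev carry over from the previous line; the table rounds u and y to 3 d.p., halves away from zero)
n=0: y=0, sp=5, e=sp−y=5; I=5, D=e−e_prev=5; u=5/4·5+1/2·5+1/2·5=11.25; next y=7/10·0+3/4·11.25=8.4375
n=1: y=8.4375, sp=-3, e=sp−y=-11.4375; I=-6.4375, D=e−e_prev=-16.4375; u=5/4·(-11.4375)+1/2·(-6.4375)+1/2·(-16.4375)=-25.734375; next y=7/10·8.4375+3/4·(-25.734375)≈-13.394531
n=2: y≈-13.394531, sp=-3, e=sp−y≈10.394531; I≈3.957031, D=e−e_prev≈21.832031; u=5/4·10.394531+1/2·3.957031+1/2·21.832031≈25.887695; next y=7/10·(-13.394531)+3/4·25.887695≈10.039600
n=3: y≈10.039600, sp=-3, e=sp−y≈-13.039600; I≈-9.082568, D=e−e_prev≈-23.434131; u=5/4·(-13.039600)+1/2·(-9.082568)+1/2·(-23.434131)≈-32.557849; next y=7/10·10.039600+3/4·(-32.557849)≈-17.390667
n=4: y≈-17.390667, sp=-3, e=sp−y≈14.390667; I≈5.308099, D=e−e_prev≈27.430267; u=5/4·14.390667+1/2·5.308099+1/2·27.430267≈34.357517; next y=7/10·(-17.390667)+3/4·34.357517≈13.594670
n=5: y≈13.594670, sp=-3, e=sp−y≈-16.594670; I≈-11.286572, D=e−e_prev≈-30.985338; u=5/4·(-16.594670)+1/2·(-11.286572)+1/2·(-30.985338)≈-41.879293; next y=7/10·13.594670+3/4·(-41.879293)≈-21.893200

0 5 11.250 0.000
1 -3 -25.734 8.438
2 -3 25.888 -13.395
3 -3 -32.558 10.040
4 -3 34.358 -17.391
5 -3 -41.879 13.595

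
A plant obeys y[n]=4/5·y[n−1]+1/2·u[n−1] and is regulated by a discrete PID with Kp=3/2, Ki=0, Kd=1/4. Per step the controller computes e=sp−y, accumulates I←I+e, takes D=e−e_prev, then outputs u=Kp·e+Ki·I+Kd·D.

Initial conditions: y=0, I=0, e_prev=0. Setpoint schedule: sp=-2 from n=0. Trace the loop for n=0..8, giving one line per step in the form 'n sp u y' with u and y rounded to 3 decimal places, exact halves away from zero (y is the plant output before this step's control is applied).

0 -2 -3.500 0.000
1 -2 0.063 -1.750
2 -2 -1.042 -1.369
3 -2 -0.514 -1.616
4 -2 -0.692 -1.550
5 -2 -0.612 -1.586
6 -2 -0.641 -1.575
7 -2 -0.629 -1.580
8 -2 -0.633 -1.578

(exact arithmetic carried between steps; '≈' marks a value shown rounded to 6 d.p. or computed from one; I and e_prev carry over from the previous line; the table rounds u and y to 3 d.p., halves away from zero)
n=0: y=0, sp=-2, e=sp−y=-2; I=-2, D=e−e_prev=-2; u=3/2·(-2)+0·(-2)+1/4·(-2)=-3.5; next y=4/5·0+1/2·(-3.5)=-1.75
n=1: y=-1.75, sp=-2, e=sp−y=-0.25; I=-2.25, D=e−e_prev=1.75; u=3/2·(-0.25)+0·(-2.25)+1/4·1.75=0.0625; next y=4/5·(-1.75)+1/2·0.0625=-1.36875
n=2: y=-1.36875, sp=-2, e=sp−y=-0.63125; I=-2.88125, D=e−e_prev=-0.38125; u=3/2·(-0.63125)+0·(-2.88125)+1/4·(-0.38125)≈-1.042188; next y=4/5·(-1.36875)+1/2·(-1.042188)≈-1.616094
n=3: y≈-1.616094, sp=-2, e=sp−y≈-0.383906; I≈-3.265156, D=e−e_prev≈0.247344; u=3/2·(-0.383906)+0·(-3.265156)+1/4·0.247344≈-0.514023; next y=4/5·(-1.616094)+1/2·(-0.514023)≈-1.549887
n=4: y≈-1.549887, sp=-2, e=sp−y≈-0.450113; I≈-3.715270, D=e−e_prev≈-0.066207; u=3/2·(-0.450113)+0·(-3.715270)+1/4·(-0.066207)≈-0.691722; next y=4/5·(-1.549887)+1/2·(-0.691722)≈-1.585770
n=5: y≈-1.585770, sp=-2, e=sp−y≈-0.414230; I≈-4.129499, D=e−e_prev≈0.035883; u=3/2·(-0.414230)+0·(-4.129499)+1/4·0.035883≈-0.612374; next y=4/5·(-1.585770)+1/2·(-0.612374)≈-1.574803
n=6: y≈-1.574803, sp=-2, e=sp−y≈-0.425197; I≈-4.554696, D=e−e_prev≈-0.010967; u=3/2·(-0.425197)+0·(-4.554696)+1/4·(-0.010967)≈-0.640537; next y=4/5·(-1.574803)+1/2·(-0.640537)≈-1.580111
n=7: y≈-1.580111, sp=-2, e=sp−y≈-0.419889; I≈-4.974585, D=e−e_prev≈0.005308; u=3/2·(-0.419889)+0·(-4.974585)+1/4·0.005308≈-0.628506; next y=4/5·(-1.580111)+1/2·(-0.628506)≈-1.578342
n=8: y≈-1.578342, sp=-2, e=sp−y≈-0.421658; I≈-5.396243, D=e−e_prev≈-0.001769; u=3/2·(-0.421658)+0·(-5.396243)+1/4·(-0.001769)≈-0.632929; next y=4/5·(-1.578342)+1/2·(-0.632929)≈-1.579138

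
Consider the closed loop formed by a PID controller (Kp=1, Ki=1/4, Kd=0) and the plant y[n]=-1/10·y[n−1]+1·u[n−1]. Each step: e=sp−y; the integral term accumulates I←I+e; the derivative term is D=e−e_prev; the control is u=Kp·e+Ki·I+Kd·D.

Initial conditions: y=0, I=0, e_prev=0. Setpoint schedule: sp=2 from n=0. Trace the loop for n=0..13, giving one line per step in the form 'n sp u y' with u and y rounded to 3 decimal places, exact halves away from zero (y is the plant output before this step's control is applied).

0 2 2.500 0.000
1 2 -0.125 2.500
2 2 3.344 -0.375
3 2 -0.758 3.381
4 2 4.493 -1.096
5 2 -1.856 4.603
6 2 6.142 -2.317
7 2 -3.642 6.374
8 2 8.581 -4.279
9 2 -6.459 9.009
10 2 12.250 -7.360
11 2 -10.843 12.986
12 2 17.820 -12.141
13 2 -17.614 19.034

(exact arithmetic carried between steps; '≈' marks a value shown rounded to 6 d.p. or computed from one; I and e_prev carry over from the previous line; the table rounds u and y to 3 d.p., halves away from zero)
n=0: y=0, sp=2, e=sp−y=2; I=2, D=e−e_prev=2; u=1·2+1/4·2+0·2=2.5; next y=-1/10·0+1·2.5=2.5
n=1: y=2.5, sp=2, e=sp−y=-0.5; I=1.5, D=e−e_prev=-2.5; u=1·(-0.5)+1/4·1.5+0·(-2.5)=-0.125; next y=-1/10·2.5+1·(-0.125)=-0.375
n=2: y=-0.375, sp=2, e=sp−y=2.375; I=3.875, D=e−e_prev=2.875; u=1·2.375+1/4·3.875+0·2.875=3.34375; next y=-1/10·(-0.375)+1·3.34375=3.38125
n=3: y=3.38125, sp=2, e=sp−y=-1.38125; I=2.49375, D=e−e_prev=-3.75625; u=1·(-1.38125)+1/4·2.49375+0·(-3.75625)≈-0.757813; next y=-1/10·3.38125+1·(-0.757813)≈-1.095938
n=4: y≈-1.095938, sp=2, e=sp−y≈3.095938; I≈5.589688, D=e−e_prev≈4.477188; u=1·3.095938+1/4·5.589688+0·4.477188≈4.493359; next y=-1/10·(-1.095938)+1·4.493359≈4.602953
n=5: y≈4.602953, sp=2, e=sp−y≈-2.602953; I≈2.986734, D=e−e_prev≈-5.698891; u=1·(-2.602953)+1/4·2.986734+0·(-5.698891)≈-1.856270; next y=-1/10·4.602953+1·(-1.856270)≈-2.316565
n=6: y≈-2.316565, sp=2, e=sp−y≈4.316565; I≈7.303299, D=e−e_prev≈6.919518; u=1·4.316565+1/4·7.303299+0·6.919518≈6.142390; next y=-1/10·(-2.316565)+1·6.142390≈6.374046
n=7: y≈6.374046, sp=2, e=sp−y≈-4.374046; I≈2.929253, D=e−e_prev≈-8.690611; u=1·(-4.374046)+1/4·2.929253+0·(-8.690611)≈-3.641733; next y=-1/10·6.374046+1·(-3.641733)≈-4.279137
n=8: y≈-4.279137, sp=2, e=sp−y≈6.279137; I≈9.208391, D=e−e_prev≈10.653184; u=1·6.279137+1/4·9.208391+0·10.653184≈8.581235; next y=-1/10·(-4.279137)+1·8.581235≈9.009149
n=9: y≈9.009149, sp=2, e=sp−y≈-7.009149; I≈2.199242, D=e−e_prev≈-13.288286; u=1·(-7.009149)+1/4·2.199242+0·(-13.288286)≈-6.459338; next y=-1/10·9.009149+1·(-6.459338)≈-7.360253
n=10: y≈-7.360253, sp=2, e=sp−y≈9.360253; I≈11.559495, D=e−e_prev≈16.369402; u=1·9.360253+1/4·11.559495+0·16.369402≈12.250127; next y=-1/10·(-7.360253)+1·12.250127≈12.986152
n=11: y≈12.986152, sp=2, e=sp−y≈-10.986152; I≈0.573343, D=e−e_prev≈-20.346406; u=1·(-10.986152)+1/4·0.573343+0·(-20.346406)≈-10.842817; next y=-1/10·12.986152+1·(-10.842817)≈-12.141432
n=12: y≈-12.141432, sp=2, e=sp−y≈14.141432; I≈14.714775, D=e−e_prev≈25.127584; u=1·14.141432+1/4·14.714775+0·25.127584≈17.820126; next y=-1/10·(-12.141432)+1·17.820126≈19.034269
n=13: y≈19.034269, sp=2, e=sp−y≈-17.034269; I≈-2.319494, D=e−e_prev≈-31.175701; u=1·(-17.034269)+1/4·(-2.319494)+0·(-31.175701)≈-17.614142; next y=-1/10·19.034269+1·(-17.614142)≈-19.517569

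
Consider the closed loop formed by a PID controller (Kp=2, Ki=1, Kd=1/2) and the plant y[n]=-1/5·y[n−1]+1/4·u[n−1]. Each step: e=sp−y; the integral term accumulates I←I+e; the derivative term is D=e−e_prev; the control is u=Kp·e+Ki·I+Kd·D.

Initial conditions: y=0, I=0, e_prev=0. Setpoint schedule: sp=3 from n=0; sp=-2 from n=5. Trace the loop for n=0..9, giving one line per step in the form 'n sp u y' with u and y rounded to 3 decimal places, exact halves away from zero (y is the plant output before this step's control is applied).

(exact arithmetic carried between steps; '≈' marks a value shown rounded to 6 d.p. or computed from one; I and e_prev carry over from the previous line; the table rounds u and y to 3 d.p., halves away from zero)
n=0: y=0, sp=3, e=sp−y=3; I=3, D=e−e_prev=3; u=2·3+1·3+1/2·3=10.5; next y=-1/5·0+1/4·10.5=2.625
n=1: y=2.625, sp=3, e=sp−y=0.375; I=3.375, D=e−e_prev=-2.625; u=2·0.375+1·3.375+1/2·(-2.625)=2.8125; next y=-1/5·2.625+1/4·2.8125=0.178125
n=2: y=0.178125, sp=3, e=sp−y=2.821875; I=6.196875, D=e−e_prev=2.446875; u=2·2.821875+1·6.196875+1/2·2.446875≈13.064063; next y=-1/5·0.178125+1/4·13.064063≈3.230391
n=3: y≈3.230391, sp=3, e=sp−y≈-0.230391; I≈5.966484, D=e−e_prev≈-3.052266; u=2·(-0.230391)+1·5.966484+1/2·(-3.052266)≈3.979570; next y=-1/5·3.230391+1/4·3.979570≈0.348814
n=4: y≈0.348814, sp=3, e=sp−y≈2.651186; I≈8.617670, D=e−e_prev≈2.881576; u=2·2.651186+1·8.617670+1/2·2.881576≈15.360829; next y=-1/5·0.348814+1/4·15.360829≈3.770444
n=5: y≈3.770444, sp=-2, e=sp−y≈-5.770444; I≈2.847226, D=e−e_prev≈-8.421630; u=2·(-5.770444)+1·2.847226+1/2·(-8.421630)≈-12.904478; next y=-1/5·3.770444+1/4·(-12.904478)≈-3.980208
n=6: y≈-3.980208, sp=-2, e=sp−y≈1.980208; I≈4.827434, D=e−e_prev≈7.750653; u=2·1.980208+1·4.827434+1/2·7.750653≈12.663177; next y=-1/5·(-3.980208)+1/4·12.663177≈3.961836
n=7: y≈3.961836, sp=-2, e=sp−y≈-5.961836; I≈-1.134402, D=e−e_prev≈-7.942044; u=2·(-5.961836)+1·(-1.134402)+1/2·(-7.942044)≈-17.029096; next y=-1/5·3.961836+1/4·(-17.029096)≈-5.049641
n=8: y≈-5.049641, sp=-2, e=sp−y≈3.049641; I≈1.915239, D=e−e_prev≈9.011477; u=2·3.049641+1·1.915239+1/2·9.011477≈12.520260; next y=-1/5·(-5.049641)+1/4·12.520260≈4.139993
n=9: y≈4.139993, sp=-2, e=sp−y≈-6.139993; I≈-4.224754, D=e−e_prev≈-9.189635; u=2·(-6.139993)+1·(-4.224754)+1/2·(-9.189635)≈-21.099558; next y=-1/5·4.139993+1/4·(-21.099558)≈-6.102888

0 3 10.500 0.000
1 3 2.813 2.625
2 3 13.064 0.178
3 3 3.980 3.230
4 3 15.361 0.349
5 -2 -12.904 3.770
6 -2 12.663 -3.980
7 -2 -17.029 3.962
8 -2 12.520 -5.050
9 -2 -21.100 4.140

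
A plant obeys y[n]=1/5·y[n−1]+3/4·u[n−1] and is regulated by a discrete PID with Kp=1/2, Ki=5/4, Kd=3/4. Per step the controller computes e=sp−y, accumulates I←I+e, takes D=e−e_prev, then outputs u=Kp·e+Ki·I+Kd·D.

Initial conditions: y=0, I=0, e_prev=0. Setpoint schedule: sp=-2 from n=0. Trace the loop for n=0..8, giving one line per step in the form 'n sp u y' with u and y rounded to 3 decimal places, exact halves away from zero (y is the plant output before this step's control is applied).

(exact arithmetic carried between steps; '≈' marks a value shown rounded to 6 d.p. or computed from one; I and e_prev carry over from the previous line; the table rounds u and y to 3 d.p., halves away from zero)
n=0: y=0, sp=-2, e=sp−y=-2; I=-2, D=e−e_prev=-2; u=1/2·(-2)+5/4·(-2)+3/4·(-2)=-5; next y=1/5·0+3/4·(-5)=-3.75
n=1: y=-3.75, sp=-2, e=sp−y=1.75; I=-0.25, D=e−e_prev=3.75; u=1/2·1.75+5/4·(-0.25)+3/4·3.75=3.375; next y=1/5·(-3.75)+3/4·3.375=1.78125
n=2: y=1.78125, sp=-2, e=sp−y=-3.78125; I=-4.03125, D=e−e_prev=-5.53125; u=1/2·(-3.78125)+5/4·(-4.03125)+3/4·(-5.53125)=-11.078125; next y=1/5·1.78125+3/4·(-11.078125)≈-7.952344
n=3: y≈-7.952344, sp=-2, e=sp−y≈5.952344; I≈1.921094, D=e−e_prev≈9.733594; u=1/2·5.952344+5/4·1.921094+3/4·9.733594≈12.677734; next y=1/5·(-7.952344)+3/4·12.677734≈7.917832
n=4: y≈7.917832, sp=-2, e=sp−y≈-9.917832; I≈-7.996738, D=e−e_prev≈-15.870176; u=1/2·(-9.917832)+5/4·(-7.996738)+3/4·(-15.870176)≈-26.857471; next y=1/5·7.917832+3/4·(-26.857471)≈-18.559537
n=5: y≈-18.559537, sp=-2, e=sp−y≈16.559537; I≈8.562798, D=e−e_prev≈26.477369; u=1/2·16.559537+5/4·8.562798+3/4·26.477369≈38.841293; next y=1/5·(-18.559537)+3/4·38.841293≈25.419062
n=6: y≈25.419062, sp=-2, e=sp−y≈-27.419062; I≈-18.856264, D=e−e_prev≈-43.978599; u=1/2·(-27.419062)+5/4·(-18.856264)+3/4·(-43.978599)≈-70.263810; next y=1/5·25.419062+3/4·(-70.263810)≈-47.614045
n=7: y≈-47.614045, sp=-2, e=sp−y≈45.614045; I≈26.757781, D=e−e_prev≈73.033107; u=1/2·45.614045+5/4·26.757781+3/4·73.033107≈111.029080; next y=1/5·(-47.614045)+3/4·111.029080≈73.749001
n=8: y≈73.749001, sp=-2, e=sp−y≈-75.749001; I≈-48.991219, D=e−e_prev≈-121.363046; u=1/2·(-75.749001)+5/4·(-48.991219)+3/4·(-121.363046)≈-190.135809; next y=1/5·73.749001+3/4·(-190.135809)≈-127.852057

0 -2 -5.000 0.000
1 -2 3.375 -3.750
2 -2 -11.078 1.781
3 -2 12.678 -7.952
4 -2 -26.857 7.918
5 -2 38.841 -18.560
6 -2 -70.264 25.419
7 -2 111.029 -47.614
8 -2 -190.136 73.749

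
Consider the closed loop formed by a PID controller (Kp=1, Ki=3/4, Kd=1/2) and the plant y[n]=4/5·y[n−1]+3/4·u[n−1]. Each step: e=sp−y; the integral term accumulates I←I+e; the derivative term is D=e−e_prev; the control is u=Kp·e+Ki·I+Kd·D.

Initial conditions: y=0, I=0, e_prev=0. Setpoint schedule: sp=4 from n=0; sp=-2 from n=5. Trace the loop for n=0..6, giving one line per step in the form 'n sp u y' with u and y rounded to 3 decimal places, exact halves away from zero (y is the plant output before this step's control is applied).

(exact arithmetic carried between steps; '≈' marks a value shown rounded to 6 d.p. or computed from one; I and e_prev carry over from the previous line; the table rounds u and y to 3 d.p., halves away from zero)
n=0: y=0, sp=4, e=sp−y=4; I=4, D=e−e_prev=4; u=1·4+3/4·4+1/2·4=9; next y=4/5·0+3/4·9=6.75
n=1: y=6.75, sp=4, e=sp−y=-2.75; I=1.25, D=e−e_prev=-6.75; u=1·(-2.75)+3/4·1.25+1/2·(-6.75)=-5.1875; next y=4/5·6.75+3/4·(-5.1875)=1.509375
n=2: y=1.509375, sp=4, e=sp−y=2.490625; I=3.740625, D=e−e_prev=5.240625; u=1·2.490625+3/4·3.740625+1/2·5.240625≈7.916406; next y=4/5·1.509375+3/4·7.916406≈7.144805
n=3: y≈7.144805, sp=4, e=sp−y≈-3.144805; I≈0.595820, D=e−e_prev≈-5.635430; u=1·(-3.144805)+3/4·0.595820+1/2·(-5.635430)≈-5.515654; next y=4/5·7.144805+3/4·(-5.515654)≈1.579103
n=4: y≈1.579103, sp=4, e=sp−y≈2.420897; I≈3.016717, D=e−e_prev≈5.565702; u=1·2.420897+3/4·3.016717+1/2·5.565702≈7.466286; next y=4/5·1.579103+3/4·7.466286≈6.862997
n=5: y≈6.862997, sp=-2, e=sp−y≈-8.862997; I≈-5.846279, D=e−e_prev≈-11.283894; u=1·(-8.862997)+3/4·(-5.846279)+1/2·(-11.283894)≈-18.889653; next y=4/5·6.862997+3/4·(-18.889653)≈-8.676843
n=6: y≈-8.676843, sp=-2, e=sp−y≈6.676843; I≈0.830563, D=e−e_prev≈15.539839; u=1·6.676843+3/4·0.830563+1/2·15.539839≈15.069684; next y=4/5·(-8.676843)+3/4·15.069684≈4.360789

0 4 9.000 0.000
1 4 -5.188 6.750
2 4 7.916 1.509
3 4 -5.516 7.145
4 4 7.466 1.579
5 -2 -18.890 6.863
6 -2 15.070 -8.677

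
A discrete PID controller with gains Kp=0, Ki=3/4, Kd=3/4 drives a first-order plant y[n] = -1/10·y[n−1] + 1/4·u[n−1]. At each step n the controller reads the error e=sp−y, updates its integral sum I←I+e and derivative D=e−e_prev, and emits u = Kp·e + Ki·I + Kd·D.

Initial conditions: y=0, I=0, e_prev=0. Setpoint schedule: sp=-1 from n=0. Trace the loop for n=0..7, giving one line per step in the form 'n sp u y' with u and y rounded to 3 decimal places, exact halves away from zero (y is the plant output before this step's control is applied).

0 -1 -1.500 0.000
1 -1 -0.938 -0.375
2 -1 -1.955 -0.197
3 -1 -2.015 -0.469
4 -1 -2.636 -0.457
5 -1 -2.800 -0.613
6 -1 -3.169 -0.639
7 -1 -3.324 -0.728

(exact arithmetic carried between steps; '≈' marks a value shown rounded to 6 d.p. or computed from one; I and e_prev carry over from the previous line; the table rounds u and y to 3 d.p., halves away from zero)
n=0: y=0, sp=-1, e=sp−y=-1; I=-1, D=e−e_prev=-1; u=0·(-1)+3/4·(-1)+3/4·(-1)=-1.5; next y=-1/10·0+1/4·(-1.5)=-0.375
n=1: y=-0.375, sp=-1, e=sp−y=-0.625; I=-1.625, D=e−e_prev=0.375; u=0·(-0.625)+3/4·(-1.625)+3/4·0.375=-0.9375; next y=-1/10·(-0.375)+1/4·(-0.9375)=-0.196875
n=2: y=-0.196875, sp=-1, e=sp−y=-0.803125; I=-2.428125, D=e−e_prev=-0.178125; u=0·(-0.803125)+3/4·(-2.428125)+3/4·(-0.178125)≈-1.954688; next y=-1/10·(-0.196875)+1/4·(-1.954688)≈-0.468984
n=3: y≈-0.468984, sp=-1, e=sp−y≈-0.531016; I≈-2.959141, D=e−e_prev≈0.272109; u=0·(-0.531016)+3/4·(-2.959141)+3/4·0.272109≈-2.015273; next y=-1/10·(-0.468984)+1/4·(-2.015273)≈-0.456920
n=4: y≈-0.456920, sp=-1, e=sp−y≈-0.543080; I≈-3.502221, D=e−e_prev≈-0.012064; u=0·(-0.543080)+3/4·(-3.502221)+3/4·(-0.012064)≈-2.635714; next y=-1/10·(-0.456920)+1/4·(-2.635714)≈-0.613236
n=5: y≈-0.613236, sp=-1, e=sp−y≈-0.386764; I≈-3.888984, D=e−e_prev≈0.156317; u=0·(-0.386764)+3/4·(-3.888984)+3/4·0.156317≈-2.799501; next y=-1/10·(-0.613236)+1/4·(-2.799501)≈-0.638552
n=6: y≈-0.638552, sp=-1, e=sp−y≈-0.361448; I≈-4.250433, D=e−e_prev≈0.025315; u=0·(-0.361448)+3/4·(-4.250433)+3/4·0.025315≈-3.168838; next y=-1/10·(-0.638552)+1/4·(-3.168838)≈-0.728354
n=7: y≈-0.728354, sp=-1, e=sp−y≈-0.271646; I≈-4.522078, D=e−e_prev≈0.089803; u=0·(-0.271646)+3/4·(-4.522078)+3/4·0.089803≈-3.324207; next y=-1/10·(-0.728354)+1/4·(-3.324207)≈-0.758216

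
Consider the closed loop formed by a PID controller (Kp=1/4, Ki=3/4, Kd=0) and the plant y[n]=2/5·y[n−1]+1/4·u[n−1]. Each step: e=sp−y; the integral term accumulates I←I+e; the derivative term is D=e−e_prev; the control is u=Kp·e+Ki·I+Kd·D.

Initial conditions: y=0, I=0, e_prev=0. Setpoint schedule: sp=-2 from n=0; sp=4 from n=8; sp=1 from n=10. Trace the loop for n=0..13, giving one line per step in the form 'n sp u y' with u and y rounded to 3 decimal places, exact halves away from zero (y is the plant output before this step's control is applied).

0 -2 -2.000 0.000
1 -2 -3.000 -0.500
2 -2 -3.675 -0.950
3 -2 -4.114 -1.299
4 -2 -4.391 -1.548
5 -2 -4.561 -1.717
6 -2 -4.663 -1.827
7 -2 -4.723 -1.897
8 4 1.242 -1.939
9 4 4.222 -0.465
10 1 3.237 0.870
11 1 3.047 1.157
12 1 2.862 1.225
13 1 2.713 1.205

(exact arithmetic carried between steps; '≈' marks a value shown rounded to 6 d.p. or computed from one; I and e_prev carry over from the previous line; the table rounds u and y to 3 d.p., halves away from zero)
n=0: y=0, sp=-2, e=sp−y=-2; I=-2, D=e−e_prev=-2; u=1/4·(-2)+3/4·(-2)+0·(-2)=-2; next y=2/5·0+1/4·(-2)=-0.5
n=1: y=-0.5, sp=-2, e=sp−y=-1.5; I=-3.5, D=e−e_prev=0.5; u=1/4·(-1.5)+3/4·(-3.5)+0·0.5=-3; next y=2/5·(-0.5)+1/4·(-3)=-0.95
n=2: y=-0.95, sp=-2, e=sp−y=-1.05; I=-4.55, D=e−e_prev=0.45; u=1/4·(-1.05)+3/4·(-4.55)+0·0.45=-3.675; next y=2/5·(-0.95)+1/4·(-3.675)=-1.29875
n=3: y=-1.29875, sp=-2, e=sp−y=-0.70125; I=-5.25125, D=e−e_prev=0.34875; u=1/4·(-0.70125)+3/4·(-5.25125)+0·0.34875=-4.11375; next y=2/5·(-1.29875)+1/4·(-4.11375)≈-1.547938
n=4: y≈-1.547938, sp=-2, e=sp−y≈-0.452063; I≈-5.703313, D=e−e_prev≈0.249188; u=1/4·(-0.452063)+3/4·(-5.703313)+0·0.249188≈-4.3905; next y=2/5·(-1.547938)+1/4·(-4.3905)≈-1.7168
n=5: y=-1.7168, sp=-2, e=sp−y=-0.2832; I≈-5.986513, D=e−e_prev≈0.168863; u=1/4·(-0.2832)+3/4·(-5.986513)+0·0.168863≈-4.560684; next y=2/5·(-1.7168)+1/4·(-4.560684)≈-1.826891
n=6: y≈-1.826891, sp=-2, e=sp−y≈-0.173109; I≈-6.159621, D=e−e_prev≈0.110091; u=1/4·(-0.173109)+3/4·(-6.159621)+0·0.110091≈-4.662993; next y=2/5·(-1.826891)+1/4·(-4.662993)≈-1.896505
n=7: y≈-1.896505, sp=-2, e=sp−y≈-0.103495; I≈-6.263117, D=e−e_prev≈0.069614; u=1/4·(-0.103495)+3/4·(-6.263117)+0·0.069614≈-4.723211; next y=2/5·(-1.896505)+1/4·(-4.723211)≈-1.939405
n=8: y≈-1.939405, sp=4, e=sp−y≈5.939405; I≈-0.323712, D=e−e_prev≈6.042900; u=1/4·5.939405+3/4·(-0.323712)+0·6.042900≈1.242067; next y=2/5·(-1.939405)+1/4·1.242067≈-0.465245
n=9: y≈-0.465245, sp=4, e=sp−y≈4.465245; I≈4.141533, D=e−e_prev≈-1.474160; u=1/4·4.465245+3/4·4.141533+0·(-1.474160)≈4.222461; next y=2/5·(-0.465245)+1/4·4.222461≈0.869517
n=10: y≈0.869517, sp=1, e=sp−y≈0.130483; I≈4.272016, D=e−e_prev≈-4.334762; u=1/4·0.130483+3/4·4.272016+0·(-4.334762)≈3.236633; next y=2/5·0.869517+1/4·3.236633≈1.156965
n=11: y≈1.156965, sp=1, e=sp−y≈-0.156965; I≈4.115051, D=e−e_prev≈-0.287448; u=1/4·(-0.156965)+3/4·4.115051+0·(-0.287448)≈3.047047; next y=2/5·1.156965+1/4·3.047047≈1.224548
n=12: y≈1.224548, sp=1, e=sp−y≈-0.224548; I≈3.890503, D=e−e_prev≈-0.067583; u=1/4·(-0.224548)+3/4·3.890503+0·(-0.067583)≈2.861740; next y=2/5·1.224548+1/4·2.861740≈1.205254
n=13: y≈1.205254, sp=1, e=sp−y≈-0.205254; I≈3.685249, D=e−e_prev≈0.019294; u=1/4·(-0.205254)+3/4·3.685249+0·0.019294≈2.712623; next y=2/5·1.205254+1/4·2.712623≈1.160257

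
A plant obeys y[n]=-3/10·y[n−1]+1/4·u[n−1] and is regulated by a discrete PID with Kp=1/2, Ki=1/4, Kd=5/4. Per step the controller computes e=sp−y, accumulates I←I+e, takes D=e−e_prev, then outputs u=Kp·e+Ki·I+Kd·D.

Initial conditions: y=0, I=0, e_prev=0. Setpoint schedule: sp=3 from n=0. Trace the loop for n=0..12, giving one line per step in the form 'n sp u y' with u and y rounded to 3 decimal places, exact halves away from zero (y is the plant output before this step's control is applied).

0 3 6.000 0.000
1 3 0.000 1.500
2 3 6.150 -0.450
3 3 0.330 1.673
4 3 7.499 -0.419
5 3 0.899 2.000
6 3 8.925 -0.375
7 3 1.361 2.344
8 3 10.338 -0.363
9 3 1.682 2.693
10 3 11.741 -0.387
11 3 1.859 3.051
12 3 13.149 -0.451

(exact arithmetic carried between steps; '≈' marks a value shown rounded to 6 d.p. or computed from one; I and e_prev carry over from the previous line; the table rounds u and y to 3 d.p., halves away from zero)
n=0: y=0, sp=3, e=sp−y=3; I=3, D=e−e_prev=3; u=1/2·3+1/4·3+5/4·3=6; next y=-3/10·0+1/4·6=1.5
n=1: y=1.5, sp=3, e=sp−y=1.5; I=4.5, D=e−e_prev=-1.5; u=1/2·1.5+1/4·4.5+5/4·(-1.5)=0; next y=-3/10·1.5+1/4·0=-0.45
n=2: y=-0.45, sp=3, e=sp−y=3.45; I=7.95, D=e−e_prev=1.95; u=1/2·3.45+1/4·7.95+5/4·1.95=6.15; next y=-3/10·(-0.45)+1/4·6.15=1.6725
n=3: y=1.6725, sp=3, e=sp−y=1.3275; I=9.2775, D=e−e_prev=-2.1225; u=1/2·1.3275+1/4·9.2775+5/4·(-2.1225)=0.33; next y=-3/10·1.6725+1/4·0.33=-0.41925
n=4: y=-0.41925, sp=3, e=sp−y=3.41925; I=12.69675, D=e−e_prev=2.09175; u=1/2·3.41925+1/4·12.69675+5/4·2.09175=7.4985; next y=-3/10·(-0.41925)+1/4·7.4985=2.0004
n=5: y=2.0004, sp=3, e=sp−y=0.9996; I=13.69635, D=e−e_prev=-2.41965; u=1/2·0.9996+1/4·13.69635+5/4·(-2.41965)=0.899325; next y=-3/10·2.0004+1/4·0.899325≈-0.375289
n=6: y≈-0.375289, sp=3, e=sp−y≈3.375289; I≈17.071639, D=e−e_prev≈2.375689; u=1/2·3.375289+1/4·17.071639+5/4·2.375689≈8.925165; next y=-3/10·(-0.375289)+1/4·8.925165≈2.343878
n=7: y≈2.343878, sp=3, e=sp−y≈0.656122; I≈17.727761, D=e−e_prev≈-2.719167; u=1/2·0.656122+1/4·17.727761+5/4·(-2.719167)≈1.361043; next y=-3/10·2.343878+1/4·1.361043≈-0.362903
n=8: y≈-0.362903, sp=3, e=sp−y≈3.362903; I≈21.090663, D=e−e_prev≈2.706780; u=1/2·3.362903+1/4·21.090663+5/4·2.706780≈10.337593; next y=-3/10·(-0.362903)+1/4·10.337593≈2.693269
n=9: y≈2.693269, sp=3, e=sp−y≈0.306731; I≈21.397395, D=e−e_prev≈-3.056172; u=1/2·0.306731+1/4·21.397395+5/4·(-3.056172)≈1.682500; next y=-3/10·2.693269+1/4·1.682500≈-0.387356
n=10: y≈-0.387356, sp=3, e=sp−y≈3.387356; I≈24.784750, D=e−e_prev≈3.080625; u=1/2·3.387356+1/4·24.784750+5/4·3.080625≈11.740646; next y=-3/10·(-0.387356)+1/4·11.740646≈3.051368
n=11: y≈3.051368, sp=3, e=sp−y≈-0.051368; I≈24.733382, D=e−e_prev≈-3.438724; u=1/2·(-0.051368)+1/4·24.733382+5/4·(-3.438724)≈1.859256; next y=-3/10·3.051368+1/4·1.859256≈-0.450596
n=12: y≈-0.450596, sp=3, e=sp−y≈3.450596; I≈28.183978, D=e−e_prev≈3.501965; u=1/2·3.450596+1/4·28.183978+5/4·3.501965≈13.148749; next y=-3/10·(-0.450596)+1/4·13.148749≈3.422366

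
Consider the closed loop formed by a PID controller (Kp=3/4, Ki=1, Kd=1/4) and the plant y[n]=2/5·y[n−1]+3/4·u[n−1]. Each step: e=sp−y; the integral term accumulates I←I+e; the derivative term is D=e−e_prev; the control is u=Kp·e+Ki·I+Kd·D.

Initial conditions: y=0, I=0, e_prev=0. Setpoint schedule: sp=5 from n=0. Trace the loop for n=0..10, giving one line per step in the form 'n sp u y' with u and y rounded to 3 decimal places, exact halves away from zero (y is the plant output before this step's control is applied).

(exact arithmetic carried between steps; '≈' marks a value shown rounded to 6 d.p. or computed from one; I and e_prev carry over from the previous line; the table rounds u and y to 3 d.p., halves away from zero)
n=0: y=0, sp=5, e=sp−y=5; I=5, D=e−e_prev=5; u=3/4·5+1·5+1/4·5=10; next y=2/5·0+3/4·10=7.5
n=1: y=7.5, sp=5, e=sp−y=-2.5; I=2.5, D=e−e_prev=-7.5; u=3/4·(-2.5)+1·2.5+1/4·(-7.5)=-1.25; next y=2/5·7.5+3/4·(-1.25)=2.0625
n=2: y=2.0625, sp=5, e=sp−y=2.9375; I=5.4375, D=e−e_prev=5.4375; u=3/4·2.9375+1·5.4375+1/4·5.4375=9; next y=2/5·2.0625+3/4·9=7.575
n=3: y=7.575, sp=5, e=sp−y=-2.575; I=2.8625, D=e−e_prev=-5.5125; u=3/4·(-2.575)+1·2.8625+1/4·(-5.5125)=-0.446875; next y=2/5·7.575+3/4·(-0.446875)≈2.694844
n=4: y≈2.694844, sp=5, e=sp−y≈2.305156; I≈5.167656, D=e−e_prev≈4.880156; u=3/4·2.305156+1·5.167656+1/4·4.880156≈8.116563; next y=2/5·2.694844+3/4·8.116563≈7.165359
n=5: y≈7.165359, sp=5, e=sp−y≈-2.165359; I≈3.002297, D=e−e_prev≈-4.470516; u=3/4·(-2.165359)+1·3.002297+1/4·(-4.470516)≈0.260648; next y=2/5·7.165359+3/4·0.260648≈3.061630
n=6: y≈3.061630, sp=5, e=sp−y≈1.938370; I≈4.940667, D=e−e_prev≈4.103729; u=3/4·1.938370+1·4.940667+1/4·4.103729≈7.420377; next y=2/5·3.061630+3/4·7.420377≈6.789934
n=7: y≈6.789934, sp=5, e=sp−y≈-1.789934; I≈3.150732, D=e−e_prev≈-3.728304; u=3/4·(-1.789934)+1·3.150732+1/4·(-3.728304)≈0.876205; next y=2/5·6.789934+3/4·0.876205≈3.373128
n=8: y≈3.373128, sp=5, e=sp−y≈1.626872; I≈4.777605, D=e−e_prev≈3.416807; u=3/4·1.626872+1·4.777605+1/4·3.416807≈6.851960; next y=2/5·3.373128+3/4·6.851960≈6.488221
n=9: y≈6.488221, sp=5, e=sp−y≈-1.488221; I≈3.289383, D=e−e_prev≈-3.115094; u=3/4·(-1.488221)+1·3.289383+1/4·(-3.115094)≈1.394444; next y=2/5·6.488221+3/4·1.394444≈3.641121
n=10: y≈3.641121, sp=5, e=sp−y≈1.358879; I≈4.648262, D=e−e_prev≈2.847100; u=3/4·1.358879+1·4.648262+1/4·2.847100≈6.379196; next y=2/5·3.641121+3/4·6.379196≈6.240845

0 5 10.000 0.000
1 5 -1.250 7.500
2 5 9.000 2.063
3 5 -0.447 7.575
4 5 8.117 2.695
5 5 0.261 7.165
6 5 7.420 3.062
7 5 0.876 6.790
8 5 6.852 3.373
9 5 1.394 6.488
10 5 6.379 3.641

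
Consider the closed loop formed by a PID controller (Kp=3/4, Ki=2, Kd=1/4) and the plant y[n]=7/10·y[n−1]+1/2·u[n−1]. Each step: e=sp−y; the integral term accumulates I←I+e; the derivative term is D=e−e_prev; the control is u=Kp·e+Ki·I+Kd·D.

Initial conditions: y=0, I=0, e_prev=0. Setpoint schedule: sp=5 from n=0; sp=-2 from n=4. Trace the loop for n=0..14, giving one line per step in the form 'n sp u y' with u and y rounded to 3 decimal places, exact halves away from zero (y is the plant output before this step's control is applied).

(exact arithmetic carried between steps; '≈' marks a value shown rounded to 6 d.p. or computed from one; I and e_prev carry over from the previous line; the table rounds u and y to 3 d.p., halves away from zero)
n=0: y=0, sp=5, e=sp−y=5; I=5, D=e−e_prev=5; u=3/4·5+2·5+1/4·5=15; next y=7/10·0+1/2·15=7.5
n=1: y=7.5, sp=5, e=sp−y=-2.5; I=2.5, D=e−e_prev=-7.5; u=3/4·(-2.5)+2·2.5+1/4·(-7.5)=1.25; next y=7/10·7.5+1/2·1.25=5.875
n=2: y=5.875, sp=5, e=sp−y=-0.875; I=1.625, D=e−e_prev=1.625; u=3/4·(-0.875)+2·1.625+1/4·1.625=3; next y=7/10·5.875+1/2·3=5.6125
n=3: y=5.6125, sp=5, e=sp−y=-0.6125; I=1.0125, D=e−e_prev=0.2625; u=3/4·(-0.6125)+2·1.0125+1/4·0.2625=1.63125; next y=7/10·5.6125+1/2·1.63125=4.744375
n=4: y=4.744375, sp=-2, e=sp−y=-6.744375; I=-5.731875, D=e−e_prev=-6.131875; u=3/4·(-6.744375)+2·(-5.731875)+1/4·(-6.131875)=-18.055; next y=7/10·4.744375+1/2·(-18.055)≈-5.706438
n=5: y≈-5.706438, sp=-2, e=sp−y≈3.706438; I≈-2.025438, D=e−e_prev≈10.450813; u=3/4·3.706438+2·(-2.025438)+1/4·10.450813≈1.341656; next y=7/10·(-5.706438)+1/2·1.341656≈-3.323678
n=6: y≈-3.323678, sp=-2, e=sp−y≈1.323678; I≈-0.701759, D=e−e_prev≈-2.382759; u=3/4·1.323678+2·(-0.701759)+1/4·(-2.382759)≈-1.00645; next y=7/10·(-3.323678)+1/2·(-1.00645)≈-2.829800
n=7: y≈-2.829800, sp=-2, e=sp−y≈0.829800; I≈0.128040, D=e−e_prev≈-0.493878; u=3/4·0.829800+2·0.128040+1/4·(-0.493878)≈0.754961; next y=7/10·(-2.829800)+1/2·0.754961≈-1.603379
n=8: y≈-1.603379, sp=-2, e=sp−y≈-0.396621; I≈-0.268580, D=e−e_prev≈-1.226420; u=3/4·(-0.396621)+2·(-0.268580)+1/4·(-1.226420)≈-1.141231; next y=7/10·(-1.603379)+1/2·(-1.141231)≈-1.692981
n=9: y≈-1.692981, sp=-2, e=sp−y≈-0.307019; I≈-0.575599, D=e−e_prev≈0.089602; u=3/4·(-0.307019)+2·(-0.575599)+1/4·0.089602≈-1.359062; next y=7/10·(-1.692981)+1/2·(-1.359062)≈-1.864618
n=10: y≈-1.864618, sp=-2, e=sp−y≈-0.135382; I≈-0.710981, D=e−e_prev≈0.171637; u=3/4·(-0.135382)+2·(-0.710981)+1/4·0.171637≈-1.480590; next y=7/10·(-1.864618)+1/2·(-1.480590)≈-2.045528
n=11: y≈-2.045528, sp=-2, e=sp−y≈0.045528; I≈-0.665454, D=e−e_prev≈0.180910; u=3/4·0.045528+2·(-0.665454)+1/4·0.180910≈-1.251534; next y=7/10·(-2.045528)+1/2·(-1.251534)≈-2.057637
n=12: y≈-2.057637, sp=-2, e=sp−y≈0.057637; I≈-0.607817, D=e−e_prev≈0.012109; u=3/4·0.057637+2·(-0.607817)+1/4·0.012109≈-1.169380; next y=7/10·(-2.057637)+1/2·(-1.169380)≈-2.025036
n=13: y≈-2.025036, sp=-2, e=sp−y≈0.025036; I≈-0.582782, D=e−e_prev≈-0.032601; u=3/4·0.025036+2·(-0.582782)+1/4·(-0.032601)≈-1.154937; next y=7/10·(-2.025036)+1/2·(-1.154937)≈-1.994993
n=14: y≈-1.994993, sp=-2, e=sp−y≈-0.005007; I≈-0.587788, D=e−e_prev≈-0.030042; u=3/4·(-0.005007)+2·(-0.587788)+1/4·(-0.030042)≈-1.186842; next y=7/10·(-1.994993)+1/2·(-1.186842)≈-1.989916

0 5 15.000 0.000
1 5 1.250 7.500
2 5 3.000 5.875
3 5 1.631 5.613
4 -2 -18.055 4.744
5 -2 1.342 -5.706
6 -2 -1.006 -3.324
7 -2 0.755 -2.830
8 -2 -1.141 -1.603
9 -2 -1.359 -1.693
10 -2 -1.481 -1.865
11 -2 -1.252 -2.046
12 -2 -1.169 -2.058
13 -2 -1.155 -2.025
14 -2 -1.187 -1.995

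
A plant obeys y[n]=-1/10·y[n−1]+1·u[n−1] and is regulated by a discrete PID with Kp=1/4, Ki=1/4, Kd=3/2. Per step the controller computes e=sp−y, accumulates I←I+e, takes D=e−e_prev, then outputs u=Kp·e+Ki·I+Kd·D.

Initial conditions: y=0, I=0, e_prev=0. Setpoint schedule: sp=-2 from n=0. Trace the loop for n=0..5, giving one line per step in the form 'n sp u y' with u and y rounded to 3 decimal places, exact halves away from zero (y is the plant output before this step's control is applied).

0 -2 -4.000 0.000
1 -2 6.500 -4.000
2 -2 -20.800 6.900
3 -2 50.105 -21.490
4 -2 -135.096 52.254
5 -2 347.107 -140.321

(exact arithmetic carried between steps; '≈' marks a value shown rounded to 6 d.p. or computed from one; I and e_prev carry over from the previous line; the table rounds u and y to 3 d.p., halves away from zero)
n=0: y=0, sp=-2, e=sp−y=-2; I=-2, D=e−e_prev=-2; u=1/4·(-2)+1/4·(-2)+3/2·(-2)=-4; next y=-1/10·0+1·(-4)=-4
n=1: y=-4, sp=-2, e=sp−y=2; I=0, D=e−e_prev=4; u=1/4·2+1/4·0+3/2·4=6.5; next y=-1/10·(-4)+1·6.5=6.9
n=2: y=6.9, sp=-2, e=sp−y=-8.9; I=-8.9, D=e−e_prev=-10.9; u=1/4·(-8.9)+1/4·(-8.9)+3/2·(-10.9)=-20.8; next y=-1/10·6.9+1·(-20.8)=-21.49
n=3: y=-21.49, sp=-2, e=sp−y=19.49; I=10.59, D=e−e_prev=28.39; u=1/4·19.49+1/4·10.59+3/2·28.39=50.105; next y=-1/10·(-21.49)+1·50.105=52.254
n=4: y=52.254, sp=-2, e=sp−y=-54.254; I=-43.664, D=e−e_prev=-73.744; u=1/4·(-54.254)+1/4·(-43.664)+3/2·(-73.744)=-135.0955; next y=-1/10·52.254+1·(-135.0955)=-140.3209
n=5: y=-140.3209, sp=-2, e=sp−y=138.3209; I=94.6569, D=e−e_prev=192.5749; u=1/4·138.3209+1/4·94.6569+3/2·192.5749=347.1068; next y=-1/10·(-140.3209)+1·347.1068=361.13889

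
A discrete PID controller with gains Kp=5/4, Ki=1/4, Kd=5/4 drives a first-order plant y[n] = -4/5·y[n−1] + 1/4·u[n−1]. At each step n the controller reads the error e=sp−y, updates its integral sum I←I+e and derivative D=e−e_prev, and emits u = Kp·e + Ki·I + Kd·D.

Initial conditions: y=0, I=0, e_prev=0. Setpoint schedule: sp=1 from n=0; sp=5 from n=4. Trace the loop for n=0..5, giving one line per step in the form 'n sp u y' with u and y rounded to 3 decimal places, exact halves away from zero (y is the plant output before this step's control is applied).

(exact arithmetic carried between steps; '≈' marks a value shown rounded to 6 d.p. or computed from one; I and e_prev carry over from the previous line; the table rounds u and y to 3 d.p., halves away from zero)
n=0: y=0, sp=1, e=sp−y=1; I=1, D=e−e_prev=1; u=5/4·1+1/4·1+5/4·1=2.75; next y=-4/5·0+1/4·2.75=0.6875
n=1: y=0.6875, sp=1, e=sp−y=0.3125; I=1.3125, D=e−e_prev=-0.6875; u=5/4·0.3125+1/4·1.3125+5/4·(-0.6875)=-0.140625; next y=-4/5·0.6875+1/4·(-0.140625)≈-0.585156
n=2: y≈-0.585156, sp=1, e=sp−y≈1.585156; I≈2.897656, D=e−e_prev≈1.272656; u=5/4·1.585156+1/4·2.897656+5/4·1.272656≈4.296680; next y=-4/5·(-0.585156)+1/4·4.296680≈1.542295
n=3: y≈1.542295, sp=1, e=sp−y≈-0.542295; I≈2.355361, D=e−e_prev≈-2.127451; u=5/4·(-0.542295)+1/4·2.355361+5/4·(-2.127451)≈-2.748342; next y=-4/5·1.542295+1/4·(-2.748342)≈-1.920922
n=4: y≈-1.920922, sp=5, e=sp−y≈6.920922; I≈9.276283, D=e−e_prev≈7.463216; u=5/4·6.920922+1/4·9.276283+5/4·7.463216≈20.299243; next y=-4/5·(-1.920922)+1/4·20.299243≈6.611548
n=5: y≈6.611548, sp=5, e=sp−y≈-1.611548; I≈7.664735, D=e−e_prev≈-8.532469; u=5/4·(-1.611548)+1/4·7.664735+5/4·(-8.532469)≈-10.763838; next y=-4/5·6.611548+1/4·(-10.763838)≈-7.980198

0 1 2.750 0.000
1 1 -0.141 0.688
2 1 4.297 -0.585
3 1 -2.748 1.542
4 5 20.299 -1.921
5 5 -10.764 6.612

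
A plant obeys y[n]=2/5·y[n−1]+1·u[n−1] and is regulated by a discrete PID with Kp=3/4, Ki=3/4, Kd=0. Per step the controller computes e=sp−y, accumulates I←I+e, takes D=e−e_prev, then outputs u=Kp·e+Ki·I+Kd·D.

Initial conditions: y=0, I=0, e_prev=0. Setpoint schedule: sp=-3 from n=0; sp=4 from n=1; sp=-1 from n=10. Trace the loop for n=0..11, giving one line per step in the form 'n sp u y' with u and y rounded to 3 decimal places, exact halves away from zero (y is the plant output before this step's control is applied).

(exact arithmetic carried between steps; '≈' marks a value shown rounded to 6 d.p. or computed from one; I and e_prev carry over from the previous line; the table rounds u and y to 3 d.p., halves away from zero)
n=0: y=0, sp=-3, e=sp−y=-3; I=-3, D=e−e_prev=-3; u=3/4·(-3)+3/4·(-3)+0·(-3)=-4.5; next y=2/5·0+1·(-4.5)=-4.5
n=1: y=-4.5, sp=4, e=sp−y=8.5; I=5.5, D=e−e_prev=11.5; u=3/4·8.5+3/4·5.5+0·11.5=10.5; next y=2/5·(-4.5)+1·10.5=8.7
n=2: y=8.7, sp=4, e=sp−y=-4.7; I=0.8, D=e−e_prev=-13.2; u=3/4·(-4.7)+3/4·0.8+0·(-13.2)=-2.925; next y=2/5·8.7+1·(-2.925)=0.555
n=3: y=0.555, sp=4, e=sp−y=3.445; I=4.245, D=e−e_prev=8.145; u=3/4·3.445+3/4·4.245+0·8.145=5.7675; next y=2/5·0.555+1·5.7675=5.9895
n=4: y=5.9895, sp=4, e=sp−y=-1.9895; I=2.2555, D=e−e_prev=-5.4345; u=3/4·(-1.9895)+3/4·2.2555+0·(-5.4345)=0.1995; next y=2/5·5.9895+1·0.1995=2.5953
n=5: y=2.5953, sp=4, e=sp−y=1.4047; I=3.6602, D=e−e_prev=3.3942; u=3/4·1.4047+3/4·3.6602+0·3.3942=3.798675; next y=2/5·2.5953+1·3.798675=4.836795
n=6: y=4.836795, sp=4, e=sp−y=-0.836795; I=2.823405, D=e−e_prev=-2.241495; u=3/4·(-0.836795)+3/4·2.823405+0·(-2.241495)≈1.489958; next y=2/5·4.836795+1·1.489958≈3.424676
n=7: y≈3.424676, sp=4, e=sp−y≈0.575325; I≈3.398730, D=e−e_prev≈1.412120; u=3/4·0.575325+3/4·3.398730+0·1.412120≈2.980541; next y=2/5·3.424676+1·2.980541≈4.350411
n=8: y≈4.350411, sp=4, e=sp−y≈-0.350411; I≈3.048319, D=e−e_prev≈-0.925735; u=3/4·(-0.350411)+3/4·3.048319+0·(-0.925735)≈2.023431; next y=2/5·4.350411+1·2.023431≈3.763595
n=9: y≈3.763595, sp=4, e=sp−y≈0.236405; I≈3.284723, D=e−e_prev≈0.586815; u=3/4·0.236405+3/4·3.284723+0·0.586815≈2.640846; next y=2/5·3.763595+1·2.640846≈4.146284
n=10: y≈4.146284, sp=-1, e=sp−y≈-5.146284; I≈-1.861561, D=e−e_prev≈-5.382689; u=3/4·(-5.146284)+3/4·(-1.861561)+0·(-5.382689)≈-5.255884; next y=2/5·4.146284+1·(-5.255884)≈-3.597370
n=11: y≈-3.597370, sp=-1, e=sp−y≈2.597370; I≈0.735809, D=e−e_prev≈7.743654; u=3/4·2.597370+3/4·0.735809+0·7.743654≈2.499884; next y=2/5·(-3.597370)+1·2.499884≈1.060936

0 -3 -4.500 0.000
1 4 10.500 -4.500
2 4 -2.925 8.700
3 4 5.768 0.555
4 4 0.200 5.990
5 4 3.799 2.595
6 4 1.490 4.837
7 4 2.981 3.425
8 4 2.023 4.350
9 4 2.641 3.764
10 -1 -5.256 4.146
11 -1 2.500 -3.597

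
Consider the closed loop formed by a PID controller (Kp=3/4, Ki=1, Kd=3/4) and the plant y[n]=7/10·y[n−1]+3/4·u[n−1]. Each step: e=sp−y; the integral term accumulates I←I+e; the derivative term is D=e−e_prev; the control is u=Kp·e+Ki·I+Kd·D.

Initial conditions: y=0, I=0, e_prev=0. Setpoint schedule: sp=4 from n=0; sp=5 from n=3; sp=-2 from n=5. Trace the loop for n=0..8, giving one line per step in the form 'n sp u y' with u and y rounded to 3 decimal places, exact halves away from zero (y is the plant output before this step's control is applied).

(exact arithmetic carried between steps; '≈' marks a value shown rounded to 6 d.p. or computed from one; I and e_prev carry over from the previous line; the table rounds u and y to 3 d.p., halves away from zero)
n=0: y=0, sp=4, e=sp−y=4; I=4, D=e−e_prev=4; u=3/4·4+1·4+3/4·4=10; next y=7/10·0+3/4·10=7.5
n=1: y=7.5, sp=4, e=sp−y=-3.5; I=0.5, D=e−e_prev=-7.5; u=3/4·(-3.5)+1·0.5+3/4·(-7.5)=-7.75; next y=7/10·7.5+3/4·(-7.75)=-0.5625
n=2: y=-0.5625, sp=4, e=sp−y=4.5625; I=5.0625, D=e−e_prev=8.0625; u=3/4·4.5625+1·5.0625+3/4·8.0625=14.53125; next y=7/10·(-0.5625)+3/4·14.53125≈10.504688
n=3: y≈10.504688, sp=5, e=sp−y≈-5.504688; I≈-0.442188, D=e−e_prev≈-10.067188; u=3/4·(-5.504688)+1·(-0.442188)+3/4·(-10.067188)≈-12.121094; next y=7/10·10.504688+3/4·(-12.121094)≈-1.737539
n=4: y≈-1.737539, sp=5, e=sp−y≈6.737539; I≈6.295352, D=e−e_prev≈12.242227; u=3/4·6.737539+1·6.295352+3/4·12.242227≈20.530176; next y=7/10·(-1.737539)+3/4·20.530176≈14.181354
n=5: y≈14.181354, sp=-2, e=sp−y≈-16.181354; I≈-9.886003, D=e−e_prev≈-22.918894; u=3/4·(-16.181354)+1·(-9.886003)+3/4·(-22.918894)≈-39.211189; next y=7/10·14.181354+3/4·(-39.211189)≈-19.481444
n=6: y≈-19.481444, sp=-2, e=sp−y≈17.481444; I≈7.595441, D=e−e_prev≈33.662798; u=3/4·17.481444+1·7.595441+3/4·33.662798≈45.953622; next y=7/10·(-19.481444)+3/4·45.953622≈20.828206
n=7: y≈20.828206, sp=-2, e=sp−y≈-22.828206; I≈-15.232765, D=e−e_prev≈-40.309649; u=3/4·(-22.828206)+1·(-15.232765)+3/4·(-40.309649)≈-62.586157; next y=7/10·20.828206+3/4·(-62.586157)≈-32.359873
n=8: y≈-32.359873, sp=-2, e=sp−y≈30.359873; I≈15.127108, D=e−e_prev≈53.188079; u=3/4·30.359873+1·15.127108+3/4·53.188079≈77.788073; next y=7/10·(-32.359873)+3/4·77.788073≈35.689143

0 4 10.000 0.000
1 4 -7.750 7.500
2 4 14.531 -0.563
3 5 -12.121 10.505
4 5 20.530 -1.738
5 -2 -39.211 14.181
6 -2 45.954 -19.481
7 -2 -62.586 20.828
8 -2 77.788 -32.360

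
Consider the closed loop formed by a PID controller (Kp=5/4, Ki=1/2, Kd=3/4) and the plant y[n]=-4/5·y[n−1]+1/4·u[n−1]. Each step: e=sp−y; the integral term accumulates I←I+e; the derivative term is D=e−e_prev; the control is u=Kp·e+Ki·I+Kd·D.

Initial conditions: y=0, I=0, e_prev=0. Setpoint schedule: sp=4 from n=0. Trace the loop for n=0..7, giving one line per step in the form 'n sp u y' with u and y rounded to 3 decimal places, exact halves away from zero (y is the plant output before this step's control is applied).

0 4 10.000 0.000
1 4 2.750 2.500
2 4 14.906 -1.313
3 4 -0.520 4.777
4 4 25.478 -3.951
5 4 -10.796 9.530
6 4 46.185 -10.323
7 4 -36.865 19.805

(exact arithmetic carried between steps; '≈' marks a value shown rounded to 6 d.p. or computed from one; I and e_prev carry over from the previous line; the table rounds u and y to 3 d.p., halves away from zero)
n=0: y=0, sp=4, e=sp−y=4; I=4, D=e−e_prev=4; u=5/4·4+1/2·4+3/4·4=10; next y=-4/5·0+1/4·10=2.5
n=1: y=2.5, sp=4, e=sp−y=1.5; I=5.5, D=e−e_prev=-2.5; u=5/4·1.5+1/2·5.5+3/4·(-2.5)=2.75; next y=-4/5·2.5+1/4·2.75=-1.3125
n=2: y=-1.3125, sp=4, e=sp−y=5.3125; I=10.8125, D=e−e_prev=3.8125; u=5/4·5.3125+1/2·10.8125+3/4·3.8125=14.90625; next y=-4/5·(-1.3125)+1/4·14.90625≈4.776563
n=3: y≈4.776563, sp=4, e=sp−y≈-0.776563; I≈10.035938, D=e−e_prev≈-6.089063; u=5/4·(-0.776563)+1/2·10.035938+3/4·(-6.089063)≈-0.519531; next y=-4/5·4.776563+1/4·(-0.519531)≈-3.951133
n=4: y≈-3.951133, sp=4, e=sp−y≈7.951133; I≈17.987070, D=e−e_prev≈8.727695; u=5/4·7.951133+1/2·17.987070+3/4·8.727695≈25.478223; next y=-4/5·(-3.951133)+1/4·25.478223≈9.530462
n=5: y≈9.530462, sp=4, e=sp−y≈-5.530462; I≈12.456608, D=e−e_prev≈-13.481595; u=5/4·(-5.530462)+1/2·12.456608+3/4·(-13.481595)≈-10.795969; next y=-4/5·9.530462+1/4·(-10.795969)≈-10.323362
n=6: y≈-10.323362, sp=4, e=sp−y≈14.323362; I≈26.779970, D=e−e_prev≈19.853824; u=5/4·14.323362+1/2·26.779970+3/4·19.853824≈46.184555; next y=-4/5·(-10.323362)+1/4·46.184555≈19.804828
n=7: y≈19.804828, sp=4, e=sp−y≈-15.804828; I≈10.975142, D=e−e_prev≈-30.128190; u=5/4·(-15.804828)+1/2·10.975142+3/4·(-30.128190)≈-36.864607; next y=-4/5·19.804828+1/4·(-36.864607)≈-25.060014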